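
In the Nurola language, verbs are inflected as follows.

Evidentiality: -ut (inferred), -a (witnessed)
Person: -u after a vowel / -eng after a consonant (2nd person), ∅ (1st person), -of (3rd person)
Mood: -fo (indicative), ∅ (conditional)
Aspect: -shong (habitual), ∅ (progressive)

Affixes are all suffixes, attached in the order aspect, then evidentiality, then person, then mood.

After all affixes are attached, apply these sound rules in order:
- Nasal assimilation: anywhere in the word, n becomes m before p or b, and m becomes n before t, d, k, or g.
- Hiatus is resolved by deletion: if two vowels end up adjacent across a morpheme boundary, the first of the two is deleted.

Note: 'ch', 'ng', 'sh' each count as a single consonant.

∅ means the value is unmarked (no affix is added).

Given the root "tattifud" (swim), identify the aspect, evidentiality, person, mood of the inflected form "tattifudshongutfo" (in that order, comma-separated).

Segment: tattifud-shong-ut-fo.
aspect: -shong → habitual.
evidentiality: -ut → inferred.
person: ∅ → 1st person.
mood: -fo → indicative.

habitual, inferred, 1st person, indicative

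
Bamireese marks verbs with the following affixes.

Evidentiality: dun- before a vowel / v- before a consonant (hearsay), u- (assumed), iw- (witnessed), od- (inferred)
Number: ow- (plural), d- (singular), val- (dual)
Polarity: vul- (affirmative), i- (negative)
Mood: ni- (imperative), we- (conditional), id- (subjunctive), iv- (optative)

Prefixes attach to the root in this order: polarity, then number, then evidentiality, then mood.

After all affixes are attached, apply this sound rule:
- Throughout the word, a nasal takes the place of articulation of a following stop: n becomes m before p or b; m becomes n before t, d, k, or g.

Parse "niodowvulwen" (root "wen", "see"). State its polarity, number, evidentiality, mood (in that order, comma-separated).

Segment: ni-od-ow-vul-wen.
polarity: vul- → affirmative.
number: ow- → plural.
evidentiality: od- → inferred.
mood: ni- → imperative.

affirmative, plural, inferred, imperative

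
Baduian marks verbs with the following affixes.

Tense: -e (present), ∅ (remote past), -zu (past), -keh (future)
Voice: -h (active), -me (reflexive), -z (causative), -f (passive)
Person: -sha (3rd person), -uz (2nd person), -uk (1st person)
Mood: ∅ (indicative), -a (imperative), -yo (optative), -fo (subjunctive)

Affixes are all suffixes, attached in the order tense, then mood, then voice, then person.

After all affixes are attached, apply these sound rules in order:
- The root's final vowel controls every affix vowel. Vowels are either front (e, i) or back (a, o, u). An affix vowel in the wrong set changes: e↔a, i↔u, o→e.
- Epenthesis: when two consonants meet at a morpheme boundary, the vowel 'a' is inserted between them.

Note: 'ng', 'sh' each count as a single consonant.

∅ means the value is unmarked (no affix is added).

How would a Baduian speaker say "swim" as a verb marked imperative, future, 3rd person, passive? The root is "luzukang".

Attach tense future -keh → luzukangkeh.
Attach mood imperative -a → luzukangkeha.
Attach voice passive -f → luzukangkehaf.
Attach person 3rd person -sha → luzukangkehafsha.
Apply vowel harmony: luzukangkehafsha → luzukangkahafsha.
Apply epenthesis: luzukangkahafsha → luzukangakahafasha.

luzukangakahafasha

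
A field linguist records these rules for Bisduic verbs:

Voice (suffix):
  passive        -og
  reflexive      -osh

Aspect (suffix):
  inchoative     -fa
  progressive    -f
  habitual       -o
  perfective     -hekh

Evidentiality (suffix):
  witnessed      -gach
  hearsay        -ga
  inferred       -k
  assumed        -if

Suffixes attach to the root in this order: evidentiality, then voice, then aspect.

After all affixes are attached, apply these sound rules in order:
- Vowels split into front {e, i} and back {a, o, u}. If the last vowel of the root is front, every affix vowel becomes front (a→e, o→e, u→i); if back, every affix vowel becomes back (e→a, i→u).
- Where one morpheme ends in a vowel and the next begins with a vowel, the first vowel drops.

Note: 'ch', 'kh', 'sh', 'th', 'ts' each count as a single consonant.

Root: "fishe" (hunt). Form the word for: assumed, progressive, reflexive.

Attach evidentiality assumed -if → fisheif.
Attach voice reflexive -osh → fisheifosh.
Attach aspect progressive -f → fisheifoshf.
Apply vowel harmony: fisheifoshf → fisheifeshf.
Apply vowel deletion: fisheifeshf → fishifeshf.

fishifeshf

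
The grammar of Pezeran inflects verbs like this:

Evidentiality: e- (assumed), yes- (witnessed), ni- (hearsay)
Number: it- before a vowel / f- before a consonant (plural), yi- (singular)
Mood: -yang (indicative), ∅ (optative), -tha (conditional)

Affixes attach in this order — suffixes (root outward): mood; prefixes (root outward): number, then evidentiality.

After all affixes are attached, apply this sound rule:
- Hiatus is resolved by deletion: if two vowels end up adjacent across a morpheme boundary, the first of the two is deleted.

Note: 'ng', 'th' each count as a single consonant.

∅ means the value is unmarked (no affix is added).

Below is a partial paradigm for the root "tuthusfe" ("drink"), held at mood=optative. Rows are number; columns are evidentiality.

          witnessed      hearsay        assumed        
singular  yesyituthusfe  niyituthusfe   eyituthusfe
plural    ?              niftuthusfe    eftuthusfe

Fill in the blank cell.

Attach number plural f- (before consonant 't') → ftuthusfe.
mood = optative: zero marking, form stays ftuthusfe.
Attach evidentiality witnessed yes- → yesftuthusfe.
Vowel deletion: no change.

yesftuthusfe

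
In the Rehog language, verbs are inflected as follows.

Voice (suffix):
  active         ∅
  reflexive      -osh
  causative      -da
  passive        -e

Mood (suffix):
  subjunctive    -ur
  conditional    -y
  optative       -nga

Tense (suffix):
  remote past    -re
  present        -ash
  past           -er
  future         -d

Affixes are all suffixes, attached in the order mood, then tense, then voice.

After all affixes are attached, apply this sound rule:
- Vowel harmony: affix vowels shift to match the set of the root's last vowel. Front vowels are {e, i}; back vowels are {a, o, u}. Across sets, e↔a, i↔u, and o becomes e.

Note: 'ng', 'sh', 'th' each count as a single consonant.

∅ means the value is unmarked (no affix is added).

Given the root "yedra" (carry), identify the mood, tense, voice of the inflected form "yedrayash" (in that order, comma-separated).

conditional, present, active

Segment: yedra-y-ash.
mood: -y → conditional.
tense: -ash → present.
voice: ∅ → active.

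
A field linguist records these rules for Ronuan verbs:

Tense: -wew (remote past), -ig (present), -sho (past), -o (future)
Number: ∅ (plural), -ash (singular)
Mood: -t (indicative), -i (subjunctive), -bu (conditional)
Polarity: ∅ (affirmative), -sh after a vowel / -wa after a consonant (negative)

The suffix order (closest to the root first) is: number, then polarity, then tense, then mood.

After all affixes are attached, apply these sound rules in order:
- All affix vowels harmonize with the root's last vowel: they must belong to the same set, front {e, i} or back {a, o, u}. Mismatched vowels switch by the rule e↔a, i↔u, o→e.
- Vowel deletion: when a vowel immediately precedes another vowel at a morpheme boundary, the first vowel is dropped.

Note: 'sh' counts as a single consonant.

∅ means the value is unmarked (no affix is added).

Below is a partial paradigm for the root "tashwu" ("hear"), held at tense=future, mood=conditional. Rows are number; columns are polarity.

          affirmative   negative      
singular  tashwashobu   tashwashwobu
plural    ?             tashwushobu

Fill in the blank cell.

number = plural: zero marking, form stays tashwu.
polarity = affirmative: zero marking, form stays tashwu.
Attach tense future -o → tashwuo.
Attach mood conditional -bu → tashwuobu.
Vowel harmony: no change.
Apply vowel deletion: tashwuobu → tashwobu.

tashwobu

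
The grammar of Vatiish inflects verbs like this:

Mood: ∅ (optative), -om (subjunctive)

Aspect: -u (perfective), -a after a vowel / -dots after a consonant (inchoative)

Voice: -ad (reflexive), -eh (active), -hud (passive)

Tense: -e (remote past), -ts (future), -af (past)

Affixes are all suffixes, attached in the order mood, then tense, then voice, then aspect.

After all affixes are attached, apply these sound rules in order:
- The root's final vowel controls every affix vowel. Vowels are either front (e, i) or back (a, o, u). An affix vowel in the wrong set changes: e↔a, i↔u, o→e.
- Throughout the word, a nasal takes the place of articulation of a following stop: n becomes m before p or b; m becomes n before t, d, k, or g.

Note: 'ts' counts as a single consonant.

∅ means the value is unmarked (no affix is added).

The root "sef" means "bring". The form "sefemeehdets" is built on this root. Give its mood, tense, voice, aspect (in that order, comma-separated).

Segment: sef-om-e-eh-dots.
mood: -om → subjunctive.
tense: -e → remote past.
voice: -eh → active.
aspect: -a/dots → inchoative.

subjunctive, remote past, active, inchoative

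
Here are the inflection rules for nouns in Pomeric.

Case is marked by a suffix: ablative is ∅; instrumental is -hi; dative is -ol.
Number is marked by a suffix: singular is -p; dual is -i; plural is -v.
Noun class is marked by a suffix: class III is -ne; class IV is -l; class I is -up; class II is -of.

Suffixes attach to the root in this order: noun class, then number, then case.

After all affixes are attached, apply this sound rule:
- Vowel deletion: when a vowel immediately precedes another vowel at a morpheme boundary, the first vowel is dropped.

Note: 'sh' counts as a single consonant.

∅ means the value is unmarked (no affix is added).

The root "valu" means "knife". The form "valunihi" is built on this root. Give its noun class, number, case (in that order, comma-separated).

class III, dual, instrumental

Segment: valu-ne-i-hi.
noun class: -ne → class III.
number: -i → dual.
case: -hi → instrumental.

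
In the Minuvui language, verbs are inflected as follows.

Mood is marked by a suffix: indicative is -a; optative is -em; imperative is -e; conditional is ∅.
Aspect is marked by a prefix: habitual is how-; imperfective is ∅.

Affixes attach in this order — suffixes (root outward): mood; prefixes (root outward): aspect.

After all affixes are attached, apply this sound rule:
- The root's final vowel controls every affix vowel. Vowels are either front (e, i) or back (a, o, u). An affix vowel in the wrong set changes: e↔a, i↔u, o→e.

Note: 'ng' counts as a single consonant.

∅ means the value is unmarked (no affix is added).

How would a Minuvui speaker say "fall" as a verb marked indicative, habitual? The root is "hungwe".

Attach aspect habitual how- → howhungwe.
Attach mood indicative -a → howhungwea.
Apply vowel harmony: howhungwea → hewhungwee.

hewhungwee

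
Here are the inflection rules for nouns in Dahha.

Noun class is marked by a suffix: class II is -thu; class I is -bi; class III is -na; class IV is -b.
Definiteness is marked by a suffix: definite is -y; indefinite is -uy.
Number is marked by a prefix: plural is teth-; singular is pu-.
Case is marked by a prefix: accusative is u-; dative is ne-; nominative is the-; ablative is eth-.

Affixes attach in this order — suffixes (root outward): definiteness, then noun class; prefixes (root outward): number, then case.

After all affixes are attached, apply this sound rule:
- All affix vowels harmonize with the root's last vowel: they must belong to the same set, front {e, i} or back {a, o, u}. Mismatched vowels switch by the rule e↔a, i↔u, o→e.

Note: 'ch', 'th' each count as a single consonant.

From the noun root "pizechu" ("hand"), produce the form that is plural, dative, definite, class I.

natathpizechuybu

Attach number plural teth- → tethpizechu.
Attach definiteness definite -y → tethpizechuy.
Attach case dative ne- → netethpizechuy.
Attach noun class class I -bi → netethpizechuybi.
Apply vowel harmony: netethpizechuybi → natathpizechuybu.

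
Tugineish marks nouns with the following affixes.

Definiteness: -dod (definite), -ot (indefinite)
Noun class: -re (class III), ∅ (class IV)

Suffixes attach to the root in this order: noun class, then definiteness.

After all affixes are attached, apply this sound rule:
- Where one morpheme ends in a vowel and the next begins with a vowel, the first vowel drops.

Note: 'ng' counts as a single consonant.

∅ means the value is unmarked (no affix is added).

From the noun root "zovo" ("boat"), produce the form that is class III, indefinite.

zovorot

Attach noun class class III -re → zovore.
Attach definiteness indefinite -ot → zovoreot.
Apply vowel deletion: zovoreot → zovorot.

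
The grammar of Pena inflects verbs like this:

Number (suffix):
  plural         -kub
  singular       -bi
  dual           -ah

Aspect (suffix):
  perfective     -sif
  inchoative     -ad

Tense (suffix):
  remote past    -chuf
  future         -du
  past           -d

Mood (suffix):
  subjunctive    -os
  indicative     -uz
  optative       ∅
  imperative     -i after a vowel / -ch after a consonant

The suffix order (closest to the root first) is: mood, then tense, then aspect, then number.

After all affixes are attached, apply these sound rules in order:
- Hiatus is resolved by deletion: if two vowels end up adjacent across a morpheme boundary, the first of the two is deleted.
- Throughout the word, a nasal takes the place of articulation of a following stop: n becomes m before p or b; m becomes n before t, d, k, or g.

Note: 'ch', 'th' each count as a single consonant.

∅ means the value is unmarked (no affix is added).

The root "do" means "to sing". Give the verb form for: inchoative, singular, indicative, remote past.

Attach mood indicative -uz → douz.
Attach tense remote past -chuf → douzchuf.
Attach aspect inchoative -ad → douzchufad.
Attach number singular -bi → douzchufadbi.
Apply vowel deletion: douzchufadbi → duzchufadbi.
Nasal assimilation: no change.

duzchufadbi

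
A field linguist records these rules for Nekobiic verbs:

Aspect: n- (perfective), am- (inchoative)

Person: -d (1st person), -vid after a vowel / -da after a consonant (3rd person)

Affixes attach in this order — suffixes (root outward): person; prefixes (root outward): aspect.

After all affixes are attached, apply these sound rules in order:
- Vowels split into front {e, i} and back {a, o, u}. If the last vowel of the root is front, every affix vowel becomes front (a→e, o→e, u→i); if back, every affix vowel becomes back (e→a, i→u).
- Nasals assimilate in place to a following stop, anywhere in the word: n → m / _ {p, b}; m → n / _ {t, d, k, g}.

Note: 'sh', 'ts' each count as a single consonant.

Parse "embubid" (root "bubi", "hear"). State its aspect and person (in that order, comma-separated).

inchoative, 1st person

Segment: am-bubi-d.
aspect: am- → inchoative.
person: -d → 1st person.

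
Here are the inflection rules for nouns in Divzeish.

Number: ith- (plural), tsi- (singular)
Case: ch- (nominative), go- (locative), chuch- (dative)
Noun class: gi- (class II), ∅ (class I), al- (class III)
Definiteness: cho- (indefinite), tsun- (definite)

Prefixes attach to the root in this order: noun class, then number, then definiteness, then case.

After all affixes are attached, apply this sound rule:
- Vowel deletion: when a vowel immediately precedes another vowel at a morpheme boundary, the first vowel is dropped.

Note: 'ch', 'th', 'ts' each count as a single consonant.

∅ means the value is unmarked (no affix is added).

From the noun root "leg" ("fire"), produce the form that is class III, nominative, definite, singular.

Attach noun class class III al- → alleg.
Attach number singular tsi- → tsialleg.
Attach definiteness definite tsun- → tsuntsialleg.
Attach case nominative ch- → chtsuntsialleg.
Apply vowel deletion: chtsuntsialleg → chtsuntsalleg.

chtsuntsalleg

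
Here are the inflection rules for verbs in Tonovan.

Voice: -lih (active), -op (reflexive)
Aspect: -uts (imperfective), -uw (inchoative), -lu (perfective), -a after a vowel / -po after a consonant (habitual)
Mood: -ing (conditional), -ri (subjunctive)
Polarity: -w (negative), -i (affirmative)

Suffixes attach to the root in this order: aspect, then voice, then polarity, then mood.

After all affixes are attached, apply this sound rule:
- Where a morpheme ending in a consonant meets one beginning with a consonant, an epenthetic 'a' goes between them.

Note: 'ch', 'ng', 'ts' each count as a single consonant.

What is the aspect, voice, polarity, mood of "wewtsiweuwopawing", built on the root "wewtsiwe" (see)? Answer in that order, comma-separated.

inchoative, reflexive, negative, conditional

Segment: wewtsiwe-uw-op-w-ing.
aspect: -uw → inchoative.
voice: -op → reflexive.
polarity: -w → negative.
mood: -ing → conditional.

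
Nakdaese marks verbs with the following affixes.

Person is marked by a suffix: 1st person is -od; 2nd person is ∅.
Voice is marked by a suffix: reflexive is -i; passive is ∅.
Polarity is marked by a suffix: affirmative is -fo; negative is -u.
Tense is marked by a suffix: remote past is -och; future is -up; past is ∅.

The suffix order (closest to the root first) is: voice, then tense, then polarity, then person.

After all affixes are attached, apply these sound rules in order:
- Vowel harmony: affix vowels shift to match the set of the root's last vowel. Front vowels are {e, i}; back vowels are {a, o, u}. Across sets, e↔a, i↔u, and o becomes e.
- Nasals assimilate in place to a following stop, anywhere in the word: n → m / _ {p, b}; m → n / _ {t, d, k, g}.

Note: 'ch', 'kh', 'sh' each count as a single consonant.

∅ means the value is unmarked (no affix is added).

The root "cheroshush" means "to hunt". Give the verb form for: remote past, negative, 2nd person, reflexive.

Attach voice reflexive -i → cheroshushi.
Attach tense remote past -och → cheroshushioch.
Attach polarity negative -u → cheroshushiochu.
person = 2nd person: zero marking, form stays cheroshushiochu.
Apply vowel harmony: cheroshushiochu → cheroshushuochu.
Nasal assimilation: no change.

cheroshushuochu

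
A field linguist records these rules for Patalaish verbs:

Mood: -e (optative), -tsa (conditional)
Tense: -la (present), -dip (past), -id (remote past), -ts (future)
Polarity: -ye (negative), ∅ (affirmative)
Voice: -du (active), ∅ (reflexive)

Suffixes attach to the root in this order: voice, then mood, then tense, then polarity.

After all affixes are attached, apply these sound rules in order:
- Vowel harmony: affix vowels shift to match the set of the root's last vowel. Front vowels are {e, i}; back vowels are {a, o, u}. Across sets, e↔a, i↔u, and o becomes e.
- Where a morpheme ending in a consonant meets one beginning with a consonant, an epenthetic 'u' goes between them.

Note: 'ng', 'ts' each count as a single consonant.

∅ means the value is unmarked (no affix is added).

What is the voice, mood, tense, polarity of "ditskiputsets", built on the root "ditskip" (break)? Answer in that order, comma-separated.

Segment: ditskip-tsa-ts.
voice: ∅ → reflexive.
mood: -tsa → conditional.
tense: -ts → future.
polarity: ∅ → affirmative.

reflexive, conditional, future, affirmative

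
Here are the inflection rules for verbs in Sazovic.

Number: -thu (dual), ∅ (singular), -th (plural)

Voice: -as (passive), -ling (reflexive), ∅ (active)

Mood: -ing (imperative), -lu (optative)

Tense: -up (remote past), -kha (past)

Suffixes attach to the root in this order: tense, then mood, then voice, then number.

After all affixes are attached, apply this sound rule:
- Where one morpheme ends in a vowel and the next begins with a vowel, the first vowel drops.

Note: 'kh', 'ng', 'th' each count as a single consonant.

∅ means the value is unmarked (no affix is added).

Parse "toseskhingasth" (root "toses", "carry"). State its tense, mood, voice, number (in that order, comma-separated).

past, imperative, passive, plural

Segment: toses-kha-ing-as-th.
tense: -kha → past.
mood: -ing → imperative.
voice: -as → passive.
number: -th → plural.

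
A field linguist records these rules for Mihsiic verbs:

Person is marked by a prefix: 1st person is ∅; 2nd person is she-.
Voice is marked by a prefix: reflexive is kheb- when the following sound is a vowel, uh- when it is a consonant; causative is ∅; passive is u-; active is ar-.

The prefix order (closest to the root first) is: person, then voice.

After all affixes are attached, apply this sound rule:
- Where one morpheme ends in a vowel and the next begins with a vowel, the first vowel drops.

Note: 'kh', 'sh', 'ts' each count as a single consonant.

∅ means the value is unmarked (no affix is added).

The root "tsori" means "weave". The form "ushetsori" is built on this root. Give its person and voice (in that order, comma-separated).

2nd person, passive

Segment: u-she-tsori.
person: she- → 2nd person.
voice: u- → passive.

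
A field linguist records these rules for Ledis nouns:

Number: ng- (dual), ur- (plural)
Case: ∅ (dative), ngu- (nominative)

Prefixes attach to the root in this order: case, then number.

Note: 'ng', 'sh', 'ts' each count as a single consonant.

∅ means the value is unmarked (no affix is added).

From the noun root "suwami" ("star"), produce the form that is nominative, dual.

ngngusuwami

Attach case nominative ngu- → ngusuwami.
Attach number dual ng- → ngngusuwami.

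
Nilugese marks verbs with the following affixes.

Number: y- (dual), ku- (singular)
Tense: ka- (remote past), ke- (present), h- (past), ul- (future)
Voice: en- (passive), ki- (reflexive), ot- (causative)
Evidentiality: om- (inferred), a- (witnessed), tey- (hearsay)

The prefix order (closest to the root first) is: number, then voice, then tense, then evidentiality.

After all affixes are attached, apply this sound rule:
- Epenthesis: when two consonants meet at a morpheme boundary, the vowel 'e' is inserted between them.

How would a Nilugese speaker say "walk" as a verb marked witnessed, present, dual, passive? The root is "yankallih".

akeeneyeyankallih

Attach number dual y- → yyankallih.
Attach voice passive en- → enyyankallih.
Attach tense present ke- → keenyyankallih.
Attach evidentiality witnessed a- → akeenyyankallih.
Apply epenthesis: akeenyyankallih → akeeneyeyankallih.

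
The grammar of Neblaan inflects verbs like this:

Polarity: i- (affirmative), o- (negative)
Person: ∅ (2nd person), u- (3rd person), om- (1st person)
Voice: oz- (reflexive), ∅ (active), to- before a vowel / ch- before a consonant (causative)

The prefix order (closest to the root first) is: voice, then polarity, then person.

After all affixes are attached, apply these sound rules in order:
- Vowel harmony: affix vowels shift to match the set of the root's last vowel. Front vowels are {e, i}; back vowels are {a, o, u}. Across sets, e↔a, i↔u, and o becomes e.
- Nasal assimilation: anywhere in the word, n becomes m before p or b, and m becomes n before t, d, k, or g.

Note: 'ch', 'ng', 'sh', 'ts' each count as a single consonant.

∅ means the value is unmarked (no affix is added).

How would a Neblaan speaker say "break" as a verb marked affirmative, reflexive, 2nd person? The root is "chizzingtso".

Attach voice reflexive oz- → ozchizzingtso.
Attach polarity affirmative i- → iozchizzingtso.
person = 2nd person: zero marking, form stays iozchizzingtso.
Apply vowel harmony: iozchizzingtso → uozchizzingtso.
Nasal assimilation: no change.

uozchizzingtso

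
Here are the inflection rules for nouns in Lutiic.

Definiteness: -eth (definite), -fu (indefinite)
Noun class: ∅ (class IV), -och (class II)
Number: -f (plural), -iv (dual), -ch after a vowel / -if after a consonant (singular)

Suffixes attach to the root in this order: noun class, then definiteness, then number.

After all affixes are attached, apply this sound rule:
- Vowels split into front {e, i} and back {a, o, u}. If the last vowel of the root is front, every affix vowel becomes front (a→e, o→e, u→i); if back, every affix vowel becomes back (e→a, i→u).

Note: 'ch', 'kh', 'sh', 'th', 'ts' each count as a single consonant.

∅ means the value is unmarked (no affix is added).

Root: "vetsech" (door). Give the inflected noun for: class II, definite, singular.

vetsechechethif

Attach noun class class II -och → vetsechoch.
Attach definiteness definite -eth → vetsechocheth.
Attach number singular -if (after consonant 'th') → vetsechochethif.
Apply vowel harmony: vetsechochethif → vetsechechethif.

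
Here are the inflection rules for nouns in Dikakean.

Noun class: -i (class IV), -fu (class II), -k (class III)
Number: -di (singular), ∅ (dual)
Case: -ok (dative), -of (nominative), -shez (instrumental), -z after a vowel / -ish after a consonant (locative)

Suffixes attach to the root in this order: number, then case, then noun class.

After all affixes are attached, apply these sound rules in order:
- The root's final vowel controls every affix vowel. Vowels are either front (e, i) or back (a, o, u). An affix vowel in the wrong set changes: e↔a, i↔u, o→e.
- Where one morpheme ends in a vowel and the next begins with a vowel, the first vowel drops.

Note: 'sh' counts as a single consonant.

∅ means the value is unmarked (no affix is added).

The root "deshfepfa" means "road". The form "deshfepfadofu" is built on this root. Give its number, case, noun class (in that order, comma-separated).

singular, nominative, class IV

Segment: deshfepfa-di-of-i.
number: -di → singular.
case: -of → nominative.
noun class: -i → class IV.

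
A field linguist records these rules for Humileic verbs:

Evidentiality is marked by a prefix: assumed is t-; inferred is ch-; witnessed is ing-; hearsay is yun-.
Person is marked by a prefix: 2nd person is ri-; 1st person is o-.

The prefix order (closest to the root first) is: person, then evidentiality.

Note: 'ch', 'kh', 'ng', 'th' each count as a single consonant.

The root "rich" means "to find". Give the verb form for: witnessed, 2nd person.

Attach person 2nd person ri- → ririch.
Attach evidentiality witnessed ing- → ingririch.

ingririch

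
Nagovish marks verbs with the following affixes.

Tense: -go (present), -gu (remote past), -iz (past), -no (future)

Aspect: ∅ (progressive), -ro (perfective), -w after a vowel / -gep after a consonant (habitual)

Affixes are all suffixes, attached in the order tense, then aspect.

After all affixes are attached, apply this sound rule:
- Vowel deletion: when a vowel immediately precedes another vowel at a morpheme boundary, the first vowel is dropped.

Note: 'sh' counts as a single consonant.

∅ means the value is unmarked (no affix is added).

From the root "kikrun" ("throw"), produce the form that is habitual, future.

Attach tense future -no → kikrunno.
Attach aspect habitual -w (after vowel 'o') → kikrunnow.
Vowel deletion: no change.

kikrunnow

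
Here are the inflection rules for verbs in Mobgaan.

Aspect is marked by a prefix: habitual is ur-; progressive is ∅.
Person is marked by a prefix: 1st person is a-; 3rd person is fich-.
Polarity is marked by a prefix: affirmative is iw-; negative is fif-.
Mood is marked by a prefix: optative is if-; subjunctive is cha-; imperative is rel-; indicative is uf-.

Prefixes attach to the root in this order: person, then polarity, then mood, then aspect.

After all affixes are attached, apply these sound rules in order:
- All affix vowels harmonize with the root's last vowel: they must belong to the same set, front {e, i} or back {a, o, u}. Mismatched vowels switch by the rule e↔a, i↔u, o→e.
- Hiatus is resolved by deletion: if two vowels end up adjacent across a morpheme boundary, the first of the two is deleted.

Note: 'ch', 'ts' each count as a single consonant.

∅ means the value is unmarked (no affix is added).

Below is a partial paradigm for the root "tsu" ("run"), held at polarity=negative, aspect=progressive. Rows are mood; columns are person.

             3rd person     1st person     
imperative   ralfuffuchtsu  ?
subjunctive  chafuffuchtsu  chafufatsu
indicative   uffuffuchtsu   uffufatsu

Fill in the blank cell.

Attach person 1st person a- → atsu.
Attach polarity negative fif- → fifatsu.
Attach mood imperative rel- → relfifatsu.
aspect = progressive: zero marking, form stays relfifatsu.
Apply vowel harmony: relfifatsu → ralfufatsu.
Vowel deletion: no change.

ralfufatsu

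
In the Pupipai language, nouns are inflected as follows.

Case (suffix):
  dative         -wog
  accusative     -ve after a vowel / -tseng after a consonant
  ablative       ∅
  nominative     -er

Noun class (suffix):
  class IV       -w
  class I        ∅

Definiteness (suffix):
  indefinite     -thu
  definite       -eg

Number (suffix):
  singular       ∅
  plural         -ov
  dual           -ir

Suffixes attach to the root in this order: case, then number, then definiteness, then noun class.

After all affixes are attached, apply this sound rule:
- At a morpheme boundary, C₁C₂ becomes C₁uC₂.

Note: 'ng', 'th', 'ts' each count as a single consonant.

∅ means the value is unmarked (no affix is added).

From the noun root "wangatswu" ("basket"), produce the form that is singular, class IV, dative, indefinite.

wangatswuwoguthuw

Attach case dative -wog → wangatswuwog.
number = singular: zero marking, form stays wangatswuwog.
Attach definiteness indefinite -thu → wangatswuwogthu.
Attach noun class class IV -w → wangatswuwogthuw.
Apply epenthesis: wangatswuwogthuw → wangatswuwoguthuw.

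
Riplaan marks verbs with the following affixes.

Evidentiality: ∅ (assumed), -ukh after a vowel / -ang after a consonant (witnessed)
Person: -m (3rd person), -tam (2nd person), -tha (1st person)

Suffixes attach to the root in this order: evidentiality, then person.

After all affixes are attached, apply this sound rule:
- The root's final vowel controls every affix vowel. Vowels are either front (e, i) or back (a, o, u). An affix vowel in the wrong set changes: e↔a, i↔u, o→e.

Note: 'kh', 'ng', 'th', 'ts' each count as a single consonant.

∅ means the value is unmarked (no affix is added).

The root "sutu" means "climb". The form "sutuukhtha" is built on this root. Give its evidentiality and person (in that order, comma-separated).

Segment: sutu-ukh-tha.
evidentiality: -ukh/ang → witnessed.
person: -tha → 1st person.

witnessed, 1st person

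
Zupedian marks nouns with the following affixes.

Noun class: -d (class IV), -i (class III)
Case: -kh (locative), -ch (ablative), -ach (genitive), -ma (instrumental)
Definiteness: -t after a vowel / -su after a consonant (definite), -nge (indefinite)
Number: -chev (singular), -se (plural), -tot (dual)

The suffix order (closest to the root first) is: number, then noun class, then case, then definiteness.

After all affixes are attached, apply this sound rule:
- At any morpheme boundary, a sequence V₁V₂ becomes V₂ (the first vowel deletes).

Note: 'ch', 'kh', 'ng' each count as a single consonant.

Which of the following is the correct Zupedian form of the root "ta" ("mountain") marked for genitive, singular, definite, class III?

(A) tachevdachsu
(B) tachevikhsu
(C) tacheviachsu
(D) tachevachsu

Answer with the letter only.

Attach number singular -chev → tachev.
Attach noun class class III -i → tachevi.
Attach case genitive -ach → tacheviach.
Attach definiteness definite -su (after consonant 'ch') → tacheviachsu.
Apply vowel deletion: tacheviachsu → tachevachsu.
So the correct form is tachevachsu, option (D).
(B) tachevikhsu is wrong: it uses locative instead of genitive for case.
(C) tacheviachsu is wrong: it fails to apply the sound rule(s).
(A) tachevdachsu is wrong: it uses class IV instead of class III for noun class.

D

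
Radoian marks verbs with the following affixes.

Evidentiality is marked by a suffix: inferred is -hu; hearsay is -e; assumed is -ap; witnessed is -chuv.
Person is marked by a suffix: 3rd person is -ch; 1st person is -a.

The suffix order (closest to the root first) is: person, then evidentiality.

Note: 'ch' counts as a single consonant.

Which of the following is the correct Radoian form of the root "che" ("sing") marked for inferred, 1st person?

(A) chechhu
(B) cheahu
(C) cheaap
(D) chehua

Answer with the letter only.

Attach person 1st person -a → chea.
Attach evidentiality inferred -hu → cheahu.
So the correct form is cheahu, option (B).
(D) chehua is wrong: it has the affixes in the wrong order.
(A) chechhu is wrong: it uses 3rd person instead of 1st person for person.
(C) cheaap is wrong: it uses assumed instead of inferred for evidentiality.

B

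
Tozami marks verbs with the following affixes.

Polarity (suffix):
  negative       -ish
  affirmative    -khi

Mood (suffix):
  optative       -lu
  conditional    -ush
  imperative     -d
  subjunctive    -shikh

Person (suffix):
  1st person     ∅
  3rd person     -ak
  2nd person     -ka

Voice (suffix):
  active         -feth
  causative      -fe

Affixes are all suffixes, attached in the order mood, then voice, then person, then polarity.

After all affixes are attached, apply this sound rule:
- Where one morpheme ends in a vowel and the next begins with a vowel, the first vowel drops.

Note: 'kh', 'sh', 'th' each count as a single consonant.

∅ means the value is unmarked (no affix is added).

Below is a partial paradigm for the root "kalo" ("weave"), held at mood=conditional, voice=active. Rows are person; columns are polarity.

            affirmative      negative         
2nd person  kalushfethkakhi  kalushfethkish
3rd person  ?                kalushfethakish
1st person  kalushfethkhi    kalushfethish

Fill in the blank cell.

Attach mood conditional -ush → kaloush.
Attach voice active -feth → kaloushfeth.
Attach person 3rd person -ak → kaloushfethak.
Attach polarity affirmative -khi → kaloushfethakkhi.
Apply vowel deletion: kaloushfethakkhi → kalushfethakkhi.

kalushfethakkhi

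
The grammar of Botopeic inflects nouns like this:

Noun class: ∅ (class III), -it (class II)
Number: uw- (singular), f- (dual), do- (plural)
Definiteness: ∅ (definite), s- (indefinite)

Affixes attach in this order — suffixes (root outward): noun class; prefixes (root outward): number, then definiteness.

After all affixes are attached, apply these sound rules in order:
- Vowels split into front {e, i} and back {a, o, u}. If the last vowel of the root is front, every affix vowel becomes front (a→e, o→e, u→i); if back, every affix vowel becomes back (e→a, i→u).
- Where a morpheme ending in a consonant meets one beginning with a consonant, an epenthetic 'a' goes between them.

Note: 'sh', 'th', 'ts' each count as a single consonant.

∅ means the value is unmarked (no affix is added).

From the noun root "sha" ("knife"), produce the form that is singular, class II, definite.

uwashaut

Attach number singular uw- → uwsha.
definiteness = definite: zero marking, form stays uwsha.
Attach noun class class II -it → uwshait.
Apply vowel harmony: uwshait → uwshaut.
Apply epenthesis: uwshaut → uwashaut.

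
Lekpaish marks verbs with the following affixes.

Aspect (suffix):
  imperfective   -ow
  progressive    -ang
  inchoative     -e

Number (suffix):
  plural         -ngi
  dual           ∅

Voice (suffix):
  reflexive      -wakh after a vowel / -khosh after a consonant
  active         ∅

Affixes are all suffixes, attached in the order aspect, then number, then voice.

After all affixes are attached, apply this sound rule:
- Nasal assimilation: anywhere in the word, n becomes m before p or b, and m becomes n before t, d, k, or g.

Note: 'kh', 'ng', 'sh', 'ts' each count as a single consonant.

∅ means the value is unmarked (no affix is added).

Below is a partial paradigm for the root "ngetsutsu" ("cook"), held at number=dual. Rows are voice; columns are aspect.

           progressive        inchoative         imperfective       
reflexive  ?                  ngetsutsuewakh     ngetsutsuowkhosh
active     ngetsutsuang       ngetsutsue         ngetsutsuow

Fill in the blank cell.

Attach aspect progressive -ang → ngetsutsuang.
number = dual: zero marking, form stays ngetsutsuang.
Attach voice reflexive -khosh (after consonant 'ng') → ngetsutsuangkhosh.
Nasal assimilation: no change.

ngetsutsuangkhosh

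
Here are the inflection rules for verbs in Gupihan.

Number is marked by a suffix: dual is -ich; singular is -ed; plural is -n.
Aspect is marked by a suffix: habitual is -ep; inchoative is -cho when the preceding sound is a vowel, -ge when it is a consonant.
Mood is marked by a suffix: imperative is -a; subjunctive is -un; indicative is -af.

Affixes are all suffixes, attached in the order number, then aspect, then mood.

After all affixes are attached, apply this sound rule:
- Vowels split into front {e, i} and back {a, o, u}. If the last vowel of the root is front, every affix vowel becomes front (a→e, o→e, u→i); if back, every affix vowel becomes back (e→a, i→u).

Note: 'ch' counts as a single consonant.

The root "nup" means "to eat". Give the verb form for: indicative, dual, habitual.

nupuchapaf

Attach number dual -ich → nupich.
Attach aspect habitual -ep → nupichep.
Attach mood indicative -af → nupichepaf.
Apply vowel harmony: nupichepaf → nupuchapaf.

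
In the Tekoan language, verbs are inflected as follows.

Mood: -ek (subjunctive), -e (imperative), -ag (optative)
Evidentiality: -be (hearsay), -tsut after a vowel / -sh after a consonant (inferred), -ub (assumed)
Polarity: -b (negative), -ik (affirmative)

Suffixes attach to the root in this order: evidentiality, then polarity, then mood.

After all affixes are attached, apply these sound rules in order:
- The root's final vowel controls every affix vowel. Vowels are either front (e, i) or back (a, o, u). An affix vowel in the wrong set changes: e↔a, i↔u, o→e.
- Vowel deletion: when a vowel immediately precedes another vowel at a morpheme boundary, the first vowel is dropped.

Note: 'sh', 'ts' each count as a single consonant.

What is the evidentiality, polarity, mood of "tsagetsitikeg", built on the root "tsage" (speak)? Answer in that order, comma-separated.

inferred, affirmative, optative

Segment: tsage-tsut-ik-ag.
evidentiality: -tsut/sh → inferred.
polarity: -ik → affirmative.
mood: -ag → optative.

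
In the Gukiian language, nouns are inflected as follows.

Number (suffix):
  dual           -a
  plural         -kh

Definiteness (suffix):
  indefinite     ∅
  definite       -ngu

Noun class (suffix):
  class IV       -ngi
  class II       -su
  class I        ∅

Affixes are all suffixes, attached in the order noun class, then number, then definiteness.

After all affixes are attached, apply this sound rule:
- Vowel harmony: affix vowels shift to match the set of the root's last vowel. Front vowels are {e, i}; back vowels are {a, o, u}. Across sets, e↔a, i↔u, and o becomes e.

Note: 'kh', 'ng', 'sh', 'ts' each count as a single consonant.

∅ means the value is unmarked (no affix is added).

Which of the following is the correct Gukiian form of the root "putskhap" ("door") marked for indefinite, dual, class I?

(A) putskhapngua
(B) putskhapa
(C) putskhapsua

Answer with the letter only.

B

noun class = class I: zero marking, form stays putskhap.
Attach number dual -a → putskhapa.
definiteness = indefinite: zero marking, form stays putskhapa.
Vowel harmony: no change.
So the correct form is putskhapa, option (B).
(C) putskhapsua is wrong: it uses class II instead of class I for noun class.
(A) putskhapngua is wrong: it uses class IV instead of class I for noun class.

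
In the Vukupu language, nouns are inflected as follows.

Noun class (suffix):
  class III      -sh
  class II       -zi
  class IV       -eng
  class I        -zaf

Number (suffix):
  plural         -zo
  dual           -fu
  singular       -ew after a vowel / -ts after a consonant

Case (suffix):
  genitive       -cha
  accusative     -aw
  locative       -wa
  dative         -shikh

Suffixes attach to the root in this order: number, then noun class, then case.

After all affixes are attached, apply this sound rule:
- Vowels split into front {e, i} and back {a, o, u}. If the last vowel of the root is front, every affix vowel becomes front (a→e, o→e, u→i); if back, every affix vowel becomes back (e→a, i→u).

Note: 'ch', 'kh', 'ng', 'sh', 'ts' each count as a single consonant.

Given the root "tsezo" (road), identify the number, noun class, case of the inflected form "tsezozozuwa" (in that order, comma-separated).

plural, class II, locative

Segment: tsezo-zo-zi-wa.
number: -zo → plural.
noun class: -zi → class II.
case: -wa → locative.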